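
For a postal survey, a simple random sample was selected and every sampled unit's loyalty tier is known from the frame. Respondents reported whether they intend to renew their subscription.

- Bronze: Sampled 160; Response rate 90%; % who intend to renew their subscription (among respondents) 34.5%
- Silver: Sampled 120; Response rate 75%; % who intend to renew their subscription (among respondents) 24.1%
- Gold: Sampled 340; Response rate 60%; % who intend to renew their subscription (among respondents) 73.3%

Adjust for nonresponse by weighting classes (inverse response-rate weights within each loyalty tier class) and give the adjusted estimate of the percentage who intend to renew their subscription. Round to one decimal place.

53.8%

With weight = n_sampled/n_responded per class, the weighted class total is n_sampled:
  Bronze: 160 × 34.5 = 5520
  Silver: 120 × 24.1 = 2892
  Gold: 340 × 73.3 = 24,922
Adjusted estimate = 33,334 / 620 = 53.7645 → 53.8%.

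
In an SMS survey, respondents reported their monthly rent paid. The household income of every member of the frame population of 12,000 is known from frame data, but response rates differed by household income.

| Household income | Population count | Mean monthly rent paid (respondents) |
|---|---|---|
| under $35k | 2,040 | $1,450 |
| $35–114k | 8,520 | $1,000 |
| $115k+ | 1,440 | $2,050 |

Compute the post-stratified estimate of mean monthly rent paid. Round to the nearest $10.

Weight each group's respondent value by its population share:
  under $35k: (2,040/12,000) × 1450 = 246.5
  $35–114k: (8,520/12,000) × 1000 = 710
  $115k+: (1,440/12,000) × 2050 = 246
Post-stratified estimate = 1202.5 → $1,200.

$1,200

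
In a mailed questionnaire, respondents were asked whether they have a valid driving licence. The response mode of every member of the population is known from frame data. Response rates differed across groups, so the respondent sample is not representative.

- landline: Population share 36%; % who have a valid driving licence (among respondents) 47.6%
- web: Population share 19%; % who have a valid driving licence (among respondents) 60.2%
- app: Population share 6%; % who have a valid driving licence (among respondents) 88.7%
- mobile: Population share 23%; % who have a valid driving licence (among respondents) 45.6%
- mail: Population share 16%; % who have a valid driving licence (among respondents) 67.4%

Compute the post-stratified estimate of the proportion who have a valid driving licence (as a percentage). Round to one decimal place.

55.2%

Post-stratification weights by population share, not respondent share:
  landline: 0.36 × 47.6 = 17.136
  web: 0.19 × 60.2 = 11.438
  app: 0.06 × 88.7 = 5.322
  mobile: 0.23 × 45.6 = 10.488
  mail: 0.16 × 67.4 = 10.784
Post-stratified estimate = 55.168 → 55.2%.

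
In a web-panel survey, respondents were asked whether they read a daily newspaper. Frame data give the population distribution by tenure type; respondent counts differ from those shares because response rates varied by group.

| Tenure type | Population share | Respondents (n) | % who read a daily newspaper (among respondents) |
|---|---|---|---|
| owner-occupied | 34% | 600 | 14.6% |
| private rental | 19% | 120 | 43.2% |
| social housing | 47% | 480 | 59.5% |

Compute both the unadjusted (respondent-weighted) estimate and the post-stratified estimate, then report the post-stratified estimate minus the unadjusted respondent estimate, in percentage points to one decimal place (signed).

Unadjusted (pooled respondent) estimate weights by respondent counts:
  (600/1200)×14.6 + (120/1200)×43.2 + (480/1200)×59.5 = 35.42%
Post-stratified estimate weights by population shares:
  0.34×14.6 + 0.19×43.2 + 0.47×59.5 = 41.137%
Difference = 41.137 − 35.42 = 5.717 pp.

+5.7 percentage points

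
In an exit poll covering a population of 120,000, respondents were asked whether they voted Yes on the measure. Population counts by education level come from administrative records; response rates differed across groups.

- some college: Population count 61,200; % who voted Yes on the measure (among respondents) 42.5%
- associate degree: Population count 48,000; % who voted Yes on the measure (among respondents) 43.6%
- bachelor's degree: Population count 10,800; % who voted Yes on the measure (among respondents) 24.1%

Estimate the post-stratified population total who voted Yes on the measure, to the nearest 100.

49,500

Each cell contributes its population count × the respondent rate:
  some college: 61,200 × 42.5% = 26,010
  associate degree: 48,000 × 43.6% = 20,928
  bachelor's degree: 10,800 × 24.1% = 2602.8
Estimated total = 49540.8 → 49,500.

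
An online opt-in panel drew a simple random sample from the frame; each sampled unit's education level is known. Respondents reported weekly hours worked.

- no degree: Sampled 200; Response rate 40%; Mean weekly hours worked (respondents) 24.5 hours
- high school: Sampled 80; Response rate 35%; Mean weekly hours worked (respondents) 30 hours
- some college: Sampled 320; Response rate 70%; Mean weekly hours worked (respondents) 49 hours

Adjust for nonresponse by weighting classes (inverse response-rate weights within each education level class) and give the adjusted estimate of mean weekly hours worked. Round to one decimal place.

Inverse-response-rate weighting restores each class to its sampled count, so class totals weight by n_sampled:
  no degree: 200 × 24.5 = 4900
  high school: 80 × 30 = 2400
  some college: 320 × 49 = 15,680
Adjusted estimate = 22,980 / 600 = 38.3 → 38.3.

38.3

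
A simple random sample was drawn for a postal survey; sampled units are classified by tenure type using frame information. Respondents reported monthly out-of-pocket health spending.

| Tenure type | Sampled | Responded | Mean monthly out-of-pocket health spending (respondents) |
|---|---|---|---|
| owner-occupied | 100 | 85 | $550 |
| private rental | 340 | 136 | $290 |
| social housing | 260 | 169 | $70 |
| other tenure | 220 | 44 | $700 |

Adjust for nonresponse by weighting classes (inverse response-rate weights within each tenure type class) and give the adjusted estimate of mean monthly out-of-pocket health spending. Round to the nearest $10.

Response rates by class: owner-occupied 85/100 = 85%, private rental 136/340 = 40%, social housing 169/260 = 65%, other tenure 44/220 = 20%.
Weighting each respondent by the inverse class response rate inflates each class back to its sampled size, so the class weight is n_sampled:
  owner-occupied: 100 × 550 = 55,000
  private rental: 340 × 290 = 98,600
  social housing: 260 × 70 = 18,200
  other tenure: 220 × 700 = 154,000
Adjusted estimate = 325,800 / 920 = 354.13 → $350.

$350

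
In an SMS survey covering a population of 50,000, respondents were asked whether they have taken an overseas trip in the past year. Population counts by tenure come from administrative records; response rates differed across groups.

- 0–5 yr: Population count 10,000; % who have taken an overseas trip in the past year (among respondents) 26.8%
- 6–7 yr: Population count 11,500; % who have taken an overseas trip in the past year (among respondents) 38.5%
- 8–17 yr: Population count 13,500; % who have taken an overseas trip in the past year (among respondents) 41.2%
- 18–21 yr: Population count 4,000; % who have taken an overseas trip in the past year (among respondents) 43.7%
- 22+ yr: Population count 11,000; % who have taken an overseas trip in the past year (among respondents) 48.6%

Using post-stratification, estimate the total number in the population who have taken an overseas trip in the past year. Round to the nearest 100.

19,800

Each cell contributes its population count × the respondent rate:
  0–5 yr: 10,000 × 26.8% = 2680
  6–7 yr: 11,500 × 38.5% = 4427.5
  8–17 yr: 13,500 × 41.2% = 5562
  18–21 yr: 4,000 × 43.7% = 1748
  22+ yr: 11,000 × 48.6% = 5346
Estimated total = 19763.5 → 19,800.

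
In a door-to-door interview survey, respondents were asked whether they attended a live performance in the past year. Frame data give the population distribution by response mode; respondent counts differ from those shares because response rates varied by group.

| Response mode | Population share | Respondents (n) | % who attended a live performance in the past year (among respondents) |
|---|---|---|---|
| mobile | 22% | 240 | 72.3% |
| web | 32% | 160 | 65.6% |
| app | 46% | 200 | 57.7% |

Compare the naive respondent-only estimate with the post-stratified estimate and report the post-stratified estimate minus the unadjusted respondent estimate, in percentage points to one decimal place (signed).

-2.2 percentage points

Without adjustment, the pooled respondent share is:
  (240/600)×72.3 + (160/600)×65.6 + (200/600)×57.7 = 65.6467%
Post-stratified estimate weights by population shares:
  0.22×72.3 + 0.32×65.6 + 0.46×57.7 = 63.44%
Difference = 63.44 − 65.6467 = -2.2067 pp.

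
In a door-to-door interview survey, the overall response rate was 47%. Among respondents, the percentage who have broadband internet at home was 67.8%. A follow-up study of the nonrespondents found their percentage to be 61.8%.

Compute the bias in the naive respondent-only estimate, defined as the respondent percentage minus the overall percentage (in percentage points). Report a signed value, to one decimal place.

Nonresponse fraction = 1 − 0.47 = 0.53.
Bias = (nonresponse fraction) × (respondent percentage − nonrespondent percentage)
     = 0.53 × (67.8 − 61.8) = 0.53 × 6 = 3.18.

+3.2 percentage points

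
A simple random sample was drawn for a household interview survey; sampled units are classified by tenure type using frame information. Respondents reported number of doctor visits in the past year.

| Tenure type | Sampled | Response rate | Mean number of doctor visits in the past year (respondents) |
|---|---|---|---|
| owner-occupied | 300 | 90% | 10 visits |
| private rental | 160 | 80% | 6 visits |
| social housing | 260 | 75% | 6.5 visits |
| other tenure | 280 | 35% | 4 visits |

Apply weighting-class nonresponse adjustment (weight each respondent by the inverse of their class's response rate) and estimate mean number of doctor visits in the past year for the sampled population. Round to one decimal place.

6.8

With weight = n_sampled/n_responded per class, the weighted class total is n_sampled:
  owner-occupied: 300 × 10 = 3000
  private rental: 160 × 6 = 960
  social housing: 260 × 6.5 = 1690
  other tenure: 280 × 4 = 1120
Adjusted estimate = 6770 / 1,000 = 6.77 → 6.8.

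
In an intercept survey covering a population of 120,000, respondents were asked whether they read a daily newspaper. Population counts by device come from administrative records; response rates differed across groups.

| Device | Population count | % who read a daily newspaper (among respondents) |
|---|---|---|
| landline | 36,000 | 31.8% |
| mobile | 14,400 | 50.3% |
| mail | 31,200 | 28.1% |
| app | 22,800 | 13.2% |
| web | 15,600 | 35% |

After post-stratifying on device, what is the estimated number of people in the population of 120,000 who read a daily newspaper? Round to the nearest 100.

35,900

Apply each group's respondent rate to its population count:
  landline: 36,000 × 31.8% = 11,448
  mobile: 14,400 × 50.3% = 7243.2
  mail: 31,200 × 28.1% = 8767.2
  app: 22,800 × 13.2% = 3009.6
  web: 15,600 × 35% = 5460
Estimated total = 35,928 → 35,900.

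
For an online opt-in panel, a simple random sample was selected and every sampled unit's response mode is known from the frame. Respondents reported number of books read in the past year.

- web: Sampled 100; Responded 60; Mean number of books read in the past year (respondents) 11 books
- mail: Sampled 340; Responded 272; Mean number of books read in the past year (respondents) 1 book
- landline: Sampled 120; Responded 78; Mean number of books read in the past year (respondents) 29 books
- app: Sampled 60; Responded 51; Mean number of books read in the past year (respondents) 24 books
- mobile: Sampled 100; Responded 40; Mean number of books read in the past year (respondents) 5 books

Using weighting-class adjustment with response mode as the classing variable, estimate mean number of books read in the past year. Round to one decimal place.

Class response rates: web 60/100 = 60%, mail 272/340 = 80%, landline 78/120 = 65%, app 51/60 = 85%, mobile 40/100 = 40%.
Weighting each respondent by the inverse class response rate inflates each class back to its sampled size, so the class weight is n_sampled:
  web: 100 × 11 = 1100
  mail: 340 × 1 = 340
  landline: 120 × 29 = 3480
  app: 60 × 24 = 1440
  mobile: 100 × 5 = 500
Adjusted estimate = 6860 / 720 = 9.52778 → 9.5.

9.5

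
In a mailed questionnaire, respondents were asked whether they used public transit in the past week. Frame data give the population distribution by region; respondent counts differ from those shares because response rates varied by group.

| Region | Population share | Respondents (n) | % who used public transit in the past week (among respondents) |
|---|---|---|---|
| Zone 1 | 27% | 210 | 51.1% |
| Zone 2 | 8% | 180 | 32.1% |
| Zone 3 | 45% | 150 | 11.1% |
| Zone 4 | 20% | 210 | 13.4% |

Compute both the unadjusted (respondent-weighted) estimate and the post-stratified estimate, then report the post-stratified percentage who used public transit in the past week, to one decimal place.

24.0%

Without adjustment, the pooled respondent share is:
  (210/750)×51.1 + (180/750)×32.1 + (150/750)×11.1 + (210/750)×13.4 = 27.984%
Reweighting by population region shares:
  0.27×51.1 + 0.08×32.1 + 0.45×11.1 + 0.2×13.4 = 24.04%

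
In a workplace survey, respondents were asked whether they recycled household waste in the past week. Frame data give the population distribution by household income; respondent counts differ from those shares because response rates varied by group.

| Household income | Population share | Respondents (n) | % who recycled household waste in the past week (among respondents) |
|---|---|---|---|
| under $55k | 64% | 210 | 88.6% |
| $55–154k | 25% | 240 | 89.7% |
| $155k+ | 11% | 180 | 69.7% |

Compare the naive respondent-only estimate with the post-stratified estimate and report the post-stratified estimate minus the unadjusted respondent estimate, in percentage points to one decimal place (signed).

Without adjustment, the pooled respondent share is:
  (210/630)×88.6 + (240/630)×89.7 + (180/630)×69.7 = 83.619%
Post-stratified estimate weights by population shares:
  0.64×88.6 + 0.25×89.7 + 0.11×69.7 = 86.796%
Difference = 86.796 − 83.619 = 3.177 pp.

+3.2 percentage points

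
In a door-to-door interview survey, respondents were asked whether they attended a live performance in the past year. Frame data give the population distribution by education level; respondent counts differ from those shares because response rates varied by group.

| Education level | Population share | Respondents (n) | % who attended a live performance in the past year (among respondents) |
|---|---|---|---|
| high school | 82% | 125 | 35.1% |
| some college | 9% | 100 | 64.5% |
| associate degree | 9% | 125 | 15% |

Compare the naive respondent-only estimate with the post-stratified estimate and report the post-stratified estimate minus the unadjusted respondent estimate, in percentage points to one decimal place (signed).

-0.4 percentage points

Without adjustment, the pooled respondent share is:
  (125/350)×35.1 + (100/350)×64.5 + (125/350)×15 = 36.3214%
Post-stratified estimate weights by population shares:
  0.82×35.1 + 0.09×64.5 + 0.09×15 = 35.937%
Difference = 35.937 − 36.3214 = -0.3844 pp.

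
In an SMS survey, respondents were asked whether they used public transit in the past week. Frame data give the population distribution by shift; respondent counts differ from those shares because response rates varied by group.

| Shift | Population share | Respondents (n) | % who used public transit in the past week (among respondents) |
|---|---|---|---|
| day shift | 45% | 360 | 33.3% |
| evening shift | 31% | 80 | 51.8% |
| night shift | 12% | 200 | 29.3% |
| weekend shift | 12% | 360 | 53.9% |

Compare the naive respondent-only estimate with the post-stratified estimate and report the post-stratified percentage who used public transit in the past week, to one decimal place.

41.0%

Without adjustment, the pooled respondent share is:
  (360/1000)×33.3 + (80/1000)×51.8 + (200/1000)×29.3 + (360/1000)×53.9 = 41.396%
Post-stratified estimate weights by population shares:
  0.45×33.3 + 0.31×51.8 + 0.12×29.3 + 0.12×53.9 = 41.027%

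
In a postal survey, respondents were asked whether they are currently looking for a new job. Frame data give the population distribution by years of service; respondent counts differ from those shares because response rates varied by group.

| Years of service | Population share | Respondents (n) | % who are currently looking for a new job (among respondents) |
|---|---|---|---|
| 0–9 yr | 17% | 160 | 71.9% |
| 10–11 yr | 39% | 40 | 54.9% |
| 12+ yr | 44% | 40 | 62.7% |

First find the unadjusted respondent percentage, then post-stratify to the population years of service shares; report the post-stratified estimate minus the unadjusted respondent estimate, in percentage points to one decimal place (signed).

-6.3 percentage points

Without adjustment, the pooled respondent share is:
  (160/240)×71.9 + (40/240)×54.9 + (40/240)×62.7 = 67.5333%
Post-stratified estimate weights by population shares:
  0.17×71.9 + 0.39×54.9 + 0.44×62.7 = 61.222%
Difference = 61.222 − 67.5333 = -6.3113 pp.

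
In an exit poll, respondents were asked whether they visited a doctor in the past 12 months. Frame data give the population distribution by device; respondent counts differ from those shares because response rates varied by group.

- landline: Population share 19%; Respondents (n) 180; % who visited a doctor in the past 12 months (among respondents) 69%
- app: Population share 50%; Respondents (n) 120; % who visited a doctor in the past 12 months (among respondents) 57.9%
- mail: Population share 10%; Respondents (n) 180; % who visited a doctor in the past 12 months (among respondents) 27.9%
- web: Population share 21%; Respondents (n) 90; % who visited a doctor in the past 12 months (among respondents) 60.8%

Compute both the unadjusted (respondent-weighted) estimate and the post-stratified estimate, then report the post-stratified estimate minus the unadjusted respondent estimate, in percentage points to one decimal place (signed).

Without adjustment, the pooled respondent share is:
  (180/570)×69 + (120/570)×57.9 + (180/570)×27.9 + (90/570)×60.8 = 52.3895%
Post-stratified estimate weights by population shares:
  0.19×69 + 0.5×57.9 + 0.1×27.9 + 0.21×60.8 = 57.618%
Difference = 57.618 − 52.3895 = 5.2285 pp.

+5.2 percentage points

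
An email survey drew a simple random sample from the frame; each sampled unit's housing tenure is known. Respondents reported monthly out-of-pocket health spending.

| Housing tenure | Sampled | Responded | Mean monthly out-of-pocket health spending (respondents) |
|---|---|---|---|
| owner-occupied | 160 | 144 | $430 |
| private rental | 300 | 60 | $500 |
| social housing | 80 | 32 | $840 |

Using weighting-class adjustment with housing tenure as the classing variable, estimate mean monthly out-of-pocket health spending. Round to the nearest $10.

$530

Response rates by class: owner-occupied 144/160 = 90%, private rental 60/300 = 20%, social housing 32/80 = 40%.
With weight = n_sampled/n_responded per class, the weighted class total is n_sampled:
  owner-occupied: 160 × 430 = 68,800
  private rental: 300 × 500 = 150,000
  social housing: 80 × 840 = 67,200
Adjusted estimate = 286,000 / 540 = 529.63 → $530.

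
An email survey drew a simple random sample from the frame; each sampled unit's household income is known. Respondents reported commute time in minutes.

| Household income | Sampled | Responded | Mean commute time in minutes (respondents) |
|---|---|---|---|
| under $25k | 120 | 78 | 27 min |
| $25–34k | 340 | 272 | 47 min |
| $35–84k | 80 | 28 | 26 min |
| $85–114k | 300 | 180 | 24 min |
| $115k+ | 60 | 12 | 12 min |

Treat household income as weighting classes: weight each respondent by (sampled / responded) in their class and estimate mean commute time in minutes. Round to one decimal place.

Class response rates: under $25k 78/120 = 65%, $25–34k 272/340 = 80%, $35–84k 28/80 = 35%, $85–114k 180/300 = 60%, $115k+ 12/60 = 20%.
With weight = n_sampled/n_responded per class, the weighted class total is n_sampled:
  under $25k: 120 × 27 = 3240
  $25–34k: 340 × 47 = 15,980
  $35–84k: 80 × 26 = 2080
  $85–114k: 300 × 24 = 7200
  $115k+: 60 × 12 = 720
Adjusted estimate = 29,220 / 900 = 32.4667 → 32.5.

32.5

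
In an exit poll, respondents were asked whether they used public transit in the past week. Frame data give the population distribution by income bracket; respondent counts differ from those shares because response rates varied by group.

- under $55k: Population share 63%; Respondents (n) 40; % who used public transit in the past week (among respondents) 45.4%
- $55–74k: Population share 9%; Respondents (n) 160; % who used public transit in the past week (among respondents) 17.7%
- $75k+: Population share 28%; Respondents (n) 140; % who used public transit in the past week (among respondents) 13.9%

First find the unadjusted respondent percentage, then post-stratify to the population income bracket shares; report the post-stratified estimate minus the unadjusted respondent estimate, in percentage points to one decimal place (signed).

+14.7 percentage points

Without adjustment, the pooled respondent share is:
  (40/340)×45.4 + (160/340)×17.7 + (140/340)×13.9 = 19.3941%
Post-stratifying to population shares instead:
  0.63×45.4 + 0.09×17.7 + 0.28×13.9 = 34.087%
Difference = 34.087 − 19.3941 = 14.6929 pp.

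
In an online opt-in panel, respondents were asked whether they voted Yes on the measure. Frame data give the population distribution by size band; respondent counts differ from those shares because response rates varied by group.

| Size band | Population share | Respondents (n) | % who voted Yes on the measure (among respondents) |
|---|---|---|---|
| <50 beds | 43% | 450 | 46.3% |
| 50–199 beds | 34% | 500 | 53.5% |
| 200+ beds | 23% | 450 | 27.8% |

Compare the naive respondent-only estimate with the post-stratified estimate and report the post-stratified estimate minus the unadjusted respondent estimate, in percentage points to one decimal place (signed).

+1.6 percentage points

Naive respondent-only estimate (weights = respondent counts):
  (450/1400)×46.3 + (500/1400)×53.5 + (450/1400)×27.8 = 42.925%
Reweighting by population size band shares:
  0.43×46.3 + 0.34×53.5 + 0.23×27.8 = 44.493%
Difference = 44.493 − 42.925 = 1.568 pp.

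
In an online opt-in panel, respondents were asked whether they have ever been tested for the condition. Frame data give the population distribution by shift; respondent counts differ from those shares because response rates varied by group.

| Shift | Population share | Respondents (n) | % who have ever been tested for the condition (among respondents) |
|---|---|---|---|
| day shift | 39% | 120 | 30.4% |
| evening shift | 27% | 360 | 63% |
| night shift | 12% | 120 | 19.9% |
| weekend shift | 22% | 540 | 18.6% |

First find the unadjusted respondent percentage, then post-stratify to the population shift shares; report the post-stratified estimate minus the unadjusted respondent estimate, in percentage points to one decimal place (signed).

+1.3 percentage points

Without adjustment, the pooled respondent share is:
  (120/1140)×30.4 + (360/1140)×63 + (120/1140)×19.9 + (540/1140)×18.6 = 34%
Post-stratified estimate weights by population shares:
  0.39×30.4 + 0.27×63 + 0.12×19.9 + 0.22×18.6 = 35.346%
Difference = 35.346 − 34 = 1.346 pp.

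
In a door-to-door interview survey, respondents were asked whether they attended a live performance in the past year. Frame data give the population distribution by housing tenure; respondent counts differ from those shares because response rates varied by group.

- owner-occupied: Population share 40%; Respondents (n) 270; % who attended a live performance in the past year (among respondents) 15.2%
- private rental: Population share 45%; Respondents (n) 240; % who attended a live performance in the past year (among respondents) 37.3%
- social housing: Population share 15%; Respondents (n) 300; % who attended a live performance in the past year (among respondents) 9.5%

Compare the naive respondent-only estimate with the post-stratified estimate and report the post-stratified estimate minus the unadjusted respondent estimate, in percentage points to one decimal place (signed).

+4.7 percentage points

Unadjusted (pooled respondent) estimate weights by respondent counts:
  (270/810)×15.2 + (240/810)×37.3 + (300/810)×9.5 = 19.637%
Reweighting by population housing tenure shares:
  0.4×15.2 + 0.45×37.3 + 0.15×9.5 = 24.29%
Difference = 24.29 − 19.637 = 4.653 pp.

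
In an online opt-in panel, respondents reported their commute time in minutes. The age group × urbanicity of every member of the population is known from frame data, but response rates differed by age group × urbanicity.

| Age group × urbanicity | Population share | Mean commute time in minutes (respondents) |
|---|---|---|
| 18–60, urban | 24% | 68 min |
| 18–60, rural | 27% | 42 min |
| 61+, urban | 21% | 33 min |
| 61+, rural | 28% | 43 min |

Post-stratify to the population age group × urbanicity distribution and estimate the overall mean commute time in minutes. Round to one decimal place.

Each cell contributes population-share × respondent value:
  18–60, urban: 0.24 × 68 = 16.32
  18–60, rural: 0.27 × 42 = 11.34
  61+, urban: 0.21 × 33 = 6.93
  61+, rural: 0.28 × 43 = 12.04
Post-stratified estimate = 46.63 → 46.6.

46.6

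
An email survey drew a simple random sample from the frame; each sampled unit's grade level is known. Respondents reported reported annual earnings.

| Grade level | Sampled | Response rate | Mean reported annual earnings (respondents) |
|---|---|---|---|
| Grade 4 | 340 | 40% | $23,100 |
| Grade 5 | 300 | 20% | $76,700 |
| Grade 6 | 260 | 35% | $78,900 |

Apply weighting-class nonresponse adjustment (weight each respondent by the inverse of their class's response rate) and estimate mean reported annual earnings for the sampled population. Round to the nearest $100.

With weight = n_sampled/n_responded per class, the weighted class total is n_sampled:
  Grade 4: 340 × 23,100 = 7,854,000
  Grade 5: 300 × 76,700 = 23,010,000
  Grade 6: 260 × 78,900 = 20,514,000
Adjusted estimate = 51,378,000 / 900 = 57086.7 → $57,100.

$57,100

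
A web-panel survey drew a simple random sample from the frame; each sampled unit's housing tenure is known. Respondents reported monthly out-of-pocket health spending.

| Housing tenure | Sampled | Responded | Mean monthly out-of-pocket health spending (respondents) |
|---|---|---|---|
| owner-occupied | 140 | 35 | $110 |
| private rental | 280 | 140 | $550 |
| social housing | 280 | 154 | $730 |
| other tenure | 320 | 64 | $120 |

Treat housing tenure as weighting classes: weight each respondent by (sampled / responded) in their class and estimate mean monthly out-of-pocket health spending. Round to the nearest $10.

$400

Response rates by class: owner-occupied 35/140 = 25%, private rental 140/280 = 50%, social housing 154/280 = 55%, other tenure 64/320 = 20%.
Inverse-response-rate weighting restores each class to its sampled count, so class totals weight by n_sampled:
  owner-occupied: 140 × 110 = 15,400
  private rental: 280 × 550 = 154,000
  social housing: 280 × 730 = 204,400
  other tenure: 320 × 120 = 38,400
Adjusted estimate = 412,200 / 1,020 = 404.118 → $400.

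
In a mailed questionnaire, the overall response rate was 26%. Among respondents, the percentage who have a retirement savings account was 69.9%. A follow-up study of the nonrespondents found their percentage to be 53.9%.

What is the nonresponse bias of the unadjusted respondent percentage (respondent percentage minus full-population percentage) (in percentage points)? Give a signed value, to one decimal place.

Nonresponse fraction = 1 − 0.26 = 0.74.
Bias = (nonresponse fraction) × (respondent percentage − nonrespondent percentage)
     = 0.74 × (69.9 − 53.9) = 0.74 × 16 = 11.84.

+11.8 percentage points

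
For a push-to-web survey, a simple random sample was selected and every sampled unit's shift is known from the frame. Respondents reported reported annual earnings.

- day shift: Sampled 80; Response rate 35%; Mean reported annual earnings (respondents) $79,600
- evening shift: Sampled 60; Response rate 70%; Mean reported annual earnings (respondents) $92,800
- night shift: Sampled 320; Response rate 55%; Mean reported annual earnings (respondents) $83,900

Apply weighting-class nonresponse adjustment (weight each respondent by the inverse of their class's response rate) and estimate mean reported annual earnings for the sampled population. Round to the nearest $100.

$84,300

Inverse-response-rate weighting restores each class to its sampled count, so class totals weight by n_sampled:
  day shift: 80 × 79,600 = 6,368,000
  evening shift: 60 × 92,800 = 5,568,000
  night shift: 320 × 83,900 = 26,848,000
Adjusted estimate = 38,784,000 / 460 = 84313 → $84,300.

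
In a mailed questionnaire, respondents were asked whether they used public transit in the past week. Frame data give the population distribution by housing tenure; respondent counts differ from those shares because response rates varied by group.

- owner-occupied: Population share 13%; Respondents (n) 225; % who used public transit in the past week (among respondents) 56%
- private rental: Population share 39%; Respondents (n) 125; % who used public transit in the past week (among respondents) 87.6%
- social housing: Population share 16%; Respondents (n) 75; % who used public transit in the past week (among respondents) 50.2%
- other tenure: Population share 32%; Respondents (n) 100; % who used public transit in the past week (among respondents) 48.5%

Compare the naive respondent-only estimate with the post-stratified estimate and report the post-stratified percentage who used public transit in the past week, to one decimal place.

Without adjustment, the pooled respondent share is:
  (225/525)×56 + (125/525)×87.6 + (75/525)×50.2 + (100/525)×48.5 = 61.2667%
Reweighting by population housing tenure shares:
  0.13×56 + 0.39×87.6 + 0.16×50.2 + 0.32×48.5 = 64.996%

65.0%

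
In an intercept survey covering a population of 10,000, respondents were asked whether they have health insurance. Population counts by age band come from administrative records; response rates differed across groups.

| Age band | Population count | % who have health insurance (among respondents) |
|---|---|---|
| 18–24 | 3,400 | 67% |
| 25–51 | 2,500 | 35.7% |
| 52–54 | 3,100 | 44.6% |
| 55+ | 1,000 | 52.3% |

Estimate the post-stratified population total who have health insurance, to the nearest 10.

5,080

Apply each group's respondent rate to its population count:
  18–24: 3,400 × 67% = 2278
  25–51: 2,500 × 35.7% = 892.5
  52–54: 3,100 × 44.6% = 1382.6
  55+: 1,000 × 52.3% = 523
Estimated total = 5076.1 → 5,080.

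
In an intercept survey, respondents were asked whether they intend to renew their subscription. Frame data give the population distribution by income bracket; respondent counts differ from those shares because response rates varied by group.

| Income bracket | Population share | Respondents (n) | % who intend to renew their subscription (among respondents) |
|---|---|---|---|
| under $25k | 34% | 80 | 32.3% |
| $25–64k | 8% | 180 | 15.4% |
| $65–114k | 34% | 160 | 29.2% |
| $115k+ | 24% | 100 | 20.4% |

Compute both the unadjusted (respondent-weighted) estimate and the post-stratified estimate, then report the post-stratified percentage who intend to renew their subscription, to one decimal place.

27.0%

Unadjusted (pooled respondent) estimate weights by respondent counts:
  (80/520)×32.3 + (180/520)×15.4 + (160/520)×29.2 + (100/520)×20.4 = 23.2077%
Post-stratifying to population shares instead:
  0.34×32.3 + 0.08×15.4 + 0.34×29.2 + 0.24×20.4 = 27.038%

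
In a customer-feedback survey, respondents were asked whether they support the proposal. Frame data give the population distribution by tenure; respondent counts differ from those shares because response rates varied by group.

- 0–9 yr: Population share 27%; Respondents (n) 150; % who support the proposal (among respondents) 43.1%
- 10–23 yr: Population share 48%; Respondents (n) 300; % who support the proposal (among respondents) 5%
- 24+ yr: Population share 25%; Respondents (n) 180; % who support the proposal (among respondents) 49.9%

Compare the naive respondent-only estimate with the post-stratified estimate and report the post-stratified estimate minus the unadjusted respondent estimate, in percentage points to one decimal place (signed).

-0.4 percentage points

Unadjusted (pooled respondent) estimate weights by respondent counts:
  (150/630)×43.1 + (300/630)×5 + (180/630)×49.9 = 26.9%
Reweighting by population tenure shares:
  0.27×43.1 + 0.48×5 + 0.25×49.9 = 26.512%
Difference = 26.512 − 26.9 = -0.388 pp.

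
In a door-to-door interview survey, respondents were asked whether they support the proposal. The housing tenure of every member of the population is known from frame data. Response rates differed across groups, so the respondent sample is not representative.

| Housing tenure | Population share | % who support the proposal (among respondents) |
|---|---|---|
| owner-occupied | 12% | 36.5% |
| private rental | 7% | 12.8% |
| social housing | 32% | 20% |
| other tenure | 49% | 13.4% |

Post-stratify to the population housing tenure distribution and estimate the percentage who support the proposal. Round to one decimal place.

Reweight to the known housing tenure distribution:
  owner-occupied: 0.12 × 36.5 = 4.38
  private rental: 0.07 × 12.8 = 0.896
  social housing: 0.32 × 20 = 6.4
  other tenure: 0.49 × 13.4 = 6.566
Post-stratified estimate = 18.242 → 18.2%.

18.2%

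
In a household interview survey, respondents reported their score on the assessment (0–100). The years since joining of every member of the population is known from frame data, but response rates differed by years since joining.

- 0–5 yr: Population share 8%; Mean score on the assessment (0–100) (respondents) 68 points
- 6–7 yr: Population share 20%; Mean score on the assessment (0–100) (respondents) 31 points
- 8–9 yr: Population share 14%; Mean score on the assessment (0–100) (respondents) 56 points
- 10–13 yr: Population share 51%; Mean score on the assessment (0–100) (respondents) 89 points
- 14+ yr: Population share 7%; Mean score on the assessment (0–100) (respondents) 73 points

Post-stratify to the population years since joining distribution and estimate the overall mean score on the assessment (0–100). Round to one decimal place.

Weight each group's respondent value by its population share:
  0–5 yr: 0.08 × 68 = 5.44
  6–7 yr: 0.2 × 31 = 6.2
  8–9 yr: 0.14 × 56 = 7.84
  10–13 yr: 0.51 × 89 = 45.39
  14+ yr: 0.07 × 73 = 5.11
Post-stratified estimate = 69.98 → 70.0.

70.0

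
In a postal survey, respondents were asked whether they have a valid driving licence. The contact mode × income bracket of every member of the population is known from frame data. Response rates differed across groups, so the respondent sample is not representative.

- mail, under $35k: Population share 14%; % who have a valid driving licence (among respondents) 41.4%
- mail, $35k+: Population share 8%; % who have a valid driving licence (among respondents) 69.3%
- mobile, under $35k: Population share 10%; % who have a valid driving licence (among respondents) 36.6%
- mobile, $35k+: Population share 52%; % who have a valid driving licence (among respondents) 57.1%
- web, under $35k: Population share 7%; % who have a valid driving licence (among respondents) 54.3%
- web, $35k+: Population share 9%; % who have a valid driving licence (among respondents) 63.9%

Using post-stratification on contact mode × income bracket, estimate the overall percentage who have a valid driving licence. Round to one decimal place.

54.2%

Each cell contributes population-share × respondent value:
  mail, under $35k: 0.14 × 41.4 = 5.796
  mail, $35k+: 0.08 × 69.3 = 5.544
  mobile, under $35k: 0.1 × 36.6 = 3.66
  mobile, $35k+: 0.52 × 57.1 = 29.692
  web, under $35k: 0.07 × 54.3 = 3.801
  web, $35k+: 0.09 × 63.9 = 5.751
Post-stratified estimate = 54.244 → 54.2%.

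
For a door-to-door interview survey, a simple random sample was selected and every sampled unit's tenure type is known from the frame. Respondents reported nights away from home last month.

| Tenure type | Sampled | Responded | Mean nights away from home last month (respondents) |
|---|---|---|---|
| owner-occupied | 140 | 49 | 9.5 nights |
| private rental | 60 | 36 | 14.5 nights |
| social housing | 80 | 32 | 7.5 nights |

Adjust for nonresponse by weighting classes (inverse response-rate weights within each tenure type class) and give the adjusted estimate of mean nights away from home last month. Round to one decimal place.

10.0

Class response rates: owner-occupied 49/140 = 35%, private rental 36/60 = 60%, social housing 32/80 = 40%.
Each respondent's weight = sampled/responded in their class; summing within a class gives n_sampled, so:
  owner-occupied: 140 × 9.5 = 1330
  private rental: 60 × 14.5 = 870
  social housing: 80 × 7.5 = 600
Adjusted estimate = 2800 / 280 = 10 → 10.0.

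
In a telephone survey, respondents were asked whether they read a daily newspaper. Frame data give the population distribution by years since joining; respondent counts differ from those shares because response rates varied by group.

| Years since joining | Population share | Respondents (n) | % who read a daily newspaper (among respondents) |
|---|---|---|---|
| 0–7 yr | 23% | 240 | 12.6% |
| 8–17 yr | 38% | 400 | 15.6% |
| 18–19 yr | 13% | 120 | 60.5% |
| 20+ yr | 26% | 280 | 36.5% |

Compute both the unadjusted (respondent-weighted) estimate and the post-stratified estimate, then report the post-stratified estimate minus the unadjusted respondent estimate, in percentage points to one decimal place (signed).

Without adjustment, the pooled respondent share is:
  (240/1040)×12.6 + (400/1040)×15.6 + (120/1040)×60.5 + (280/1040)×36.5 = 25.7154%
Reweighting by population years since joining shares:
  0.23×12.6 + 0.38×15.6 + 0.13×60.5 + 0.26×36.5 = 26.181%
Difference = 26.181 − 25.7154 = 0.4656 pp.

+0.5 percentage points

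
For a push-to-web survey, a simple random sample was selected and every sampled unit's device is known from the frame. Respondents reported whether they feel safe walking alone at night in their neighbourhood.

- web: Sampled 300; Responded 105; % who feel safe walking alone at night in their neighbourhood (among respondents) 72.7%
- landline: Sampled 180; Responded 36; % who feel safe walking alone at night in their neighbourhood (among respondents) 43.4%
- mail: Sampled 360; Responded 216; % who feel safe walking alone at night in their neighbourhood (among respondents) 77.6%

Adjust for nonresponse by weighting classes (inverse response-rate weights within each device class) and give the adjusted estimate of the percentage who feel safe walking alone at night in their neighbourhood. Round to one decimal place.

68.5%

Response rates by class: web 105/300 = 35%, landline 36/180 = 20%, mail 216/360 = 60%.
Inverse-response-rate weighting restores each class to its sampled count, so class totals weight by n_sampled:
  web: 300 × 72.7 = 21,810
  landline: 180 × 43.4 = 7812
  mail: 360 × 77.6 = 27936
Adjusted estimate = 57,558 / 840 = 68.5214 → 68.5%.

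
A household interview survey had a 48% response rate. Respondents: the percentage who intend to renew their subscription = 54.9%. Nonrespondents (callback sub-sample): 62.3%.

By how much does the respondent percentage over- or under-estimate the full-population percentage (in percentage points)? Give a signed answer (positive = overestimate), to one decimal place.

Nonresponse fraction = 1 − 0.48 = 0.52.
Bias = (nonresponse fraction) × (respondent percentage − nonrespondent percentage)
     = 0.52 × (54.9 − 62.3) = 0.52 × -7.4 = -3.848.

-3.8 percentage points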